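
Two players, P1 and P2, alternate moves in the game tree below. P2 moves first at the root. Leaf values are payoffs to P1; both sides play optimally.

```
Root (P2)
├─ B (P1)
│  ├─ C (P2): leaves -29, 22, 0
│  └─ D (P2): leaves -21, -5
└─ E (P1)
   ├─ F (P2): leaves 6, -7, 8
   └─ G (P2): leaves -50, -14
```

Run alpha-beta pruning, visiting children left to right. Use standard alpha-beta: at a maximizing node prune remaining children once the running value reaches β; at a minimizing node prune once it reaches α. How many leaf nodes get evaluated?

C [α=-∞,β=+∞]: v=-29
D [α=-29,β=+∞]: v=-21
B [α=-∞,β=+∞]: v=-21
F [α=-∞,β=-21]: v=-7
E [α=-∞,β=-21]: v=-7 after child 1 ≥ β → β-cutoff, skip 1
Root [α=-∞,β=+∞]: v=-21
Leaves evaluated: 8 of 10.

8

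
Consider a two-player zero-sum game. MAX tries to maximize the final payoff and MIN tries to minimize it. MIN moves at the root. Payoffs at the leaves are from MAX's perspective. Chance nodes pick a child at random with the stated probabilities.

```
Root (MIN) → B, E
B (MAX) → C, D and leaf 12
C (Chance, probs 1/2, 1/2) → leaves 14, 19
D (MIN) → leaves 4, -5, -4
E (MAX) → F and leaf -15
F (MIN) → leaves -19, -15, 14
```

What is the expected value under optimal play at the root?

C (Chance): 1/2·14 + 1/2·19 = 16.5
D (MIN): min(4, -5, -4) = -5
B (MAX): max(16.5, -5, 12) = 16.5
F (MIN): min(-19, -15, 14) = -19
E (MAX): max(-19, -15) = -15
Root (MIN): min(16.5, -15) = -15

-15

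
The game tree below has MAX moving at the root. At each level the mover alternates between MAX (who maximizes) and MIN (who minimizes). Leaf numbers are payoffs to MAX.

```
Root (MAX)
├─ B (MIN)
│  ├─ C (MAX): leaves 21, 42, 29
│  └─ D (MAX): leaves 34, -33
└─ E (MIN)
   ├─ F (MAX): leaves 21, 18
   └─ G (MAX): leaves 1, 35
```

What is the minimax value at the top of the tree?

C (MAX): max(21, 42, 29) = 42
D (MAX): max(34, -33) = 34
B (MIN): min(42, 34) = 34
F (MAX): max(21, 18) = 21
G (MAX): max(1, 35) = 35
E (MIN): min(21, 35) = 21
Root (MAX): max(34, 21) = 34

34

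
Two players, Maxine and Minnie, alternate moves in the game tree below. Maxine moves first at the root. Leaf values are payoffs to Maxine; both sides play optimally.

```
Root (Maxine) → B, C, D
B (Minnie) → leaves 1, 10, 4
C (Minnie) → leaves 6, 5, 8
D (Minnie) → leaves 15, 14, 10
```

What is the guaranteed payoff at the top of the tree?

10

B (Minnie): min(1, 10, 4) = 1
C (Minnie): min(6, 5, 8) = 5
D (Minnie): min(15, 14, 10) = 10
Root (Maxine): max(1, 5, 10) = 10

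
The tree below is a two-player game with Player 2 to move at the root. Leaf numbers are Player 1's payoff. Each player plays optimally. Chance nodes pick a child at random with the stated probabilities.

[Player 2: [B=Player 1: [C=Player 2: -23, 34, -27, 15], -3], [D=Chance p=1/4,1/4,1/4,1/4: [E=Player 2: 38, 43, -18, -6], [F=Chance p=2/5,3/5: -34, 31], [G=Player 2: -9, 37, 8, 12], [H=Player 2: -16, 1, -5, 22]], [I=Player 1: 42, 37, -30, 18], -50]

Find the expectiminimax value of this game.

C (Player 2): min(-23, 34, -27, 15) = -27
B (Player 1): max(-27, -3) = -3
E (Player 2): min(38, 43, -18, -6) = -18
F (Chance): 2/5·-34 + 3/5·31 = 5
G (Player 2): min(-9, 37, 8, 12) = -9
H (Player 2): min(-16, 1, -5, 22) = -16
D (Chance): 1/4·-18 + 1/4·5 + 1/4·-9 + 1/4·-16 = -9.5
I (Player 1): max(42, 37, -30, 18) = 42
Root (Player 2): min(-3, -9.5, 42, -50) = -50

-50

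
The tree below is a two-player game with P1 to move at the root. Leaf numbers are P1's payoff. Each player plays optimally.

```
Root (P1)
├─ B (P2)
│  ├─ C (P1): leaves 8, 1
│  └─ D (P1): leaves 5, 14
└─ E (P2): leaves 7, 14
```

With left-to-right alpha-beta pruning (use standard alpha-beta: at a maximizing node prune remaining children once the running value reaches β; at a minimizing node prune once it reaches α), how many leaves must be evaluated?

C [α=-∞,β=+∞]: v=8
D [α=-∞,β=8]: v=14
B [α=-∞,β=+∞]: v=8
E [α=8,β=+∞]: v=7 after child 1 ≤ α → α-cutoff, skip 1
Root [α=-∞,β=+∞]: v=8
Leaves evaluated: 5 of 6.

5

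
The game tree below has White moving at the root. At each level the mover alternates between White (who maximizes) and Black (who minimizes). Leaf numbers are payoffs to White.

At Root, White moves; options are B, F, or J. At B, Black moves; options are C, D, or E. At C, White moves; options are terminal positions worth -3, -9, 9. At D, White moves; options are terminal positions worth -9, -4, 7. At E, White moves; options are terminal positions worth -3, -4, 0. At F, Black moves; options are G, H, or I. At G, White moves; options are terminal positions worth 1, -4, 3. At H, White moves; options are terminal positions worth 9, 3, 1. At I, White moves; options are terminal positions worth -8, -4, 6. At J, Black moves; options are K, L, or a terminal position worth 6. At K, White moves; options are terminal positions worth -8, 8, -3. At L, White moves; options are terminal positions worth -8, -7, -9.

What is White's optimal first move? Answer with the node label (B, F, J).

C (White): max(-3, -9, 9) = 9
D (White): max(-9, -4, 7) = 7
E (White): max(-3, -4, 0) = 0
B (Black): min(9, 7, 0) = 0
G (White): max(1, -4, 3) = 3
H (White): max(9, 3, 1) = 9
I (White): max(-8, -4, 6) = 6
F (Black): min(3, 9, 6) = 3
K (White): max(-8, 8, -3) = 8
L (White): max(-8, -7, -9) = -7
J (Black): min(8, -7, 6) = -7
Root (White): max(0, 3, -7) = 3
White picks the child with the highest value: F (value 3).

F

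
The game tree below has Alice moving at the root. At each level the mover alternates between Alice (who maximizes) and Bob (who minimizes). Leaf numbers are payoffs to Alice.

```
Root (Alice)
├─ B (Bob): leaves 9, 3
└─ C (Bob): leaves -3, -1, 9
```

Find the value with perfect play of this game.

B (Bob): min(9, 3) = 3
C (Bob): min(-3, -1, 9) = -3
Root (Alice): max(3, -3) = 3

3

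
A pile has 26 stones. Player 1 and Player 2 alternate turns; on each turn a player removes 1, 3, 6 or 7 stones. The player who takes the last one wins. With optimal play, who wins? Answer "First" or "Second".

Second

Positions where the player to move wins (W) vs loses (L):
i:   0  1  2  3  4  5  6  7  8  9 10 11 12 13 14 15 16 17 18 19 20 21 22 23 24 25 26
     L  W  L  W  L  W  W  W  W  W  W  W  L  W  L  W  L  W  W  W  W  W  W  W  L  W  L
Position 26 is L, so the second player wins.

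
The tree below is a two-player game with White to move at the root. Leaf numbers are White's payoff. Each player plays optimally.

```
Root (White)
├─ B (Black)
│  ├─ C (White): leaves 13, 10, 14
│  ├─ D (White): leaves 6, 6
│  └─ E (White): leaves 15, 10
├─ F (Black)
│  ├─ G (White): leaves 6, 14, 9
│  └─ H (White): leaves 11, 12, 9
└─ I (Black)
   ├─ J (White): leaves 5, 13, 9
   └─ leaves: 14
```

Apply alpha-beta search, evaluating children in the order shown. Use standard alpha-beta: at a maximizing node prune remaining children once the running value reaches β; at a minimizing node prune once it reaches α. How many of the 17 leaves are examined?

C [α=-∞,β=+∞]: v=14
D [α=-∞,β=14]: v=6
E [α=-∞,β=6]: v=15 after child 1 ≥ β → β-cutoff, skip 1
B [α=-∞,β=+∞]: v=6
G [α=6,β=+∞]: v=14
H [α=6,β=14]: v=12
F [α=6,β=+∞]: v=12
J [α=12,β=+∞]: v=13
I [α=12,β=+∞]: v=13
Root [α=-∞,β=+∞]: v=13
Leaves evaluated: 16 of 17.

16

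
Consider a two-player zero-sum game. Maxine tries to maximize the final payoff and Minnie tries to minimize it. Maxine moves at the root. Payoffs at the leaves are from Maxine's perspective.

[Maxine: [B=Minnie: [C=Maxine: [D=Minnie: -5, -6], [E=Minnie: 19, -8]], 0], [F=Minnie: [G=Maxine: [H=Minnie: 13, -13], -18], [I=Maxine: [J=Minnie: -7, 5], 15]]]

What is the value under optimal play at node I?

J: min(-7, 5) = -7
I: max(-7, 15) = 15

15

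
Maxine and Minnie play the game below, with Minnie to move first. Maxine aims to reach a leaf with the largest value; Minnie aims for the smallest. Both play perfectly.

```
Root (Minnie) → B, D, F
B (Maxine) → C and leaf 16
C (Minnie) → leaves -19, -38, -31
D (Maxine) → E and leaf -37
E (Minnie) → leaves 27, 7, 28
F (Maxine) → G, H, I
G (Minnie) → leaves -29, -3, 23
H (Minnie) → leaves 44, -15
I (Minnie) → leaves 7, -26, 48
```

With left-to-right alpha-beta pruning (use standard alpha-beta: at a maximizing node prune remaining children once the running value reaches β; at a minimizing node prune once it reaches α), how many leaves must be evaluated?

15

C [α=-∞,β=+∞]: v=-38
B [α=-∞,β=+∞]: v=16
E [α=-∞,β=16]: v=7
D [α=-∞,β=16]: v=7
G [α=-∞,β=7]: v=-29
H [α=-29,β=7]: v=-15
I [α=-15,β=7]: v=-26 after child 2 ≤ α → α-cutoff, skip 1
F [α=-∞,β=7]: v=-15
Root [α=-∞,β=+∞]: v=-15
Leaves evaluated: 15 of 16.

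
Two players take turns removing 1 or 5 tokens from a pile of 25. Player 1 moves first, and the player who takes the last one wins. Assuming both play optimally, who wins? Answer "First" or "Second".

W/L table (W = player to move can force a win):
i:   0  1  2  3  4  5  6  7  8  9 10 11 12 13 14 15 16 17 18 19 20 21 22 23 24 25
     L  W  L  W  L  W  L  W  L  W  L  W  L  W  L  W  L  W  L  W  L  W  L  W  L  W
Position 25 is W, so the first player wins.

First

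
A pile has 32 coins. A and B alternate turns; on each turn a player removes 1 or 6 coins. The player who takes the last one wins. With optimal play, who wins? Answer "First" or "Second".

Positions where the player to move wins (W) vs loses (L):
i:   0  1  2  3  4  5  6  7  8  9 10 11 12 13 14 15 16 17 18 19 20 21 22 23 24 25 26 27 28 29 30 31 32
     L  W  L  W  L  W  W  L  W  L  W  L  W  W  L  W  L  W  L  W  W  L  W  L  W  L  W  W  L  W  L  W  L
Position 32 is L, so the second player wins.

Second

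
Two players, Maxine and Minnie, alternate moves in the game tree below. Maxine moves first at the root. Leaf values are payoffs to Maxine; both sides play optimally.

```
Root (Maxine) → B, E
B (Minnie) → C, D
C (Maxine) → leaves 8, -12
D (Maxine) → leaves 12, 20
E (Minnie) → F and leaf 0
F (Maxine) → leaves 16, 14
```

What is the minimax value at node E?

0

F: max(16, 14) = 16
E: min(16, 0) = 0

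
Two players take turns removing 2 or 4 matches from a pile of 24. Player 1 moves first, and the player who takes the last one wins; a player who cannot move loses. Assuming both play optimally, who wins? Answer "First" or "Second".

Second

Compute winning (W) and losing (L) positions by backward induction:
i:   0  1  2  3  4  5  6  7  8  9 10 11 12 13 14 15 16 17 18 19 20 21 22 23 24
     L  L  W  W  W  W  L  L  W  W  W  W  L  L  W  W  W  W  L  L  W  W  W  W  L
Position 24 is L, so the second player wins.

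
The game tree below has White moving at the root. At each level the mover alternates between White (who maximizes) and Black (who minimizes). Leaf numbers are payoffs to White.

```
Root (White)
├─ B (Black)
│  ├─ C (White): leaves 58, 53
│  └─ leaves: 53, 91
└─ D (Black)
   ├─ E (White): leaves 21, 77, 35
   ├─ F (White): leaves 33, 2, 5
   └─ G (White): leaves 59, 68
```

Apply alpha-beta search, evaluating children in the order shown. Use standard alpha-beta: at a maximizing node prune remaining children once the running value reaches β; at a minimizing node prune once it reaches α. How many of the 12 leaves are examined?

C [α=-∞,β=+∞]: v=58
B [α=-∞,β=+∞]: v=53
E [α=53,β=+∞]: v=77
F [α=53,β=77]: v=33
D [α=53,β=+∞]: v=33 after child 2 ≤ α → α-cutoff, skip 1
Root [α=-∞,β=+∞]: v=53
Leaves evaluated: 10 of 12.

10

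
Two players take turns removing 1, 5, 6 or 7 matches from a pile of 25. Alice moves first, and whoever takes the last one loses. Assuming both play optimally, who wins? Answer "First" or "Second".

Mark each pile size as W (mover wins) or L (mover loses):
i:   0  1  2  3  4  5  6  7  8  9 10 11 12 13 14 15 16 17 18 19 20 21 22 23 24 25
     W  L  W  L  W  L  W  W  W  W  W  W  W  L  W  L  W  L  W  W  W  W  W  W  W  L
Position 25 is L, so the second player wins.

Second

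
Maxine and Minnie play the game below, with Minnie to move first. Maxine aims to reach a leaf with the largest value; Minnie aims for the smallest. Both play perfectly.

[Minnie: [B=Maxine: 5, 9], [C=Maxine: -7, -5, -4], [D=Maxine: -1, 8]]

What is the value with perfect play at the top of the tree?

-4

B (Maxine): max(5, 9) = 9
C (Maxine): max(-7, -5, -4) = -4
D (Maxine): max(-1, 8) = 8
Root (Minnie): min(9, -4, 8) = -4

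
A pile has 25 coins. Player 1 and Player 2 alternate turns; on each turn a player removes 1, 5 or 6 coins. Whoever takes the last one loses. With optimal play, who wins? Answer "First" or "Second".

Second

Compute winning (W) and losing (L) positions by backward induction:
i:   0  1  2  3  4  5  6  7  8  9 10 11 12 13 14 15 16 17 18 19 20 21 22 23 24 25
     W  L  W  L  W  L  W  W  W  W  W  W  L  W  L  W  L  W  W  W  W  W  W  L  W  L
Position 25 is L, so the second player wins.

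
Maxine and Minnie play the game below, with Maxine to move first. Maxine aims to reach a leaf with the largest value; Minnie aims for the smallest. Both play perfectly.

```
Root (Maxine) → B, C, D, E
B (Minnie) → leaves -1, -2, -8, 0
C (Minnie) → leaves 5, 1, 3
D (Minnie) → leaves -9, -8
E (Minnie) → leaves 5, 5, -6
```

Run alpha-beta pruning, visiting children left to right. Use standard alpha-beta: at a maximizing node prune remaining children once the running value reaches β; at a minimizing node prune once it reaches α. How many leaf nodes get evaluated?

11

B [α=-∞,β=+∞]: v=-8
C [α=-8,β=+∞]: v=1
D [α=1,β=+∞]: v=-9 after child 1 ≤ α → α-cutoff, skip 1
E [α=1,β=+∞]: v=-6
Root [α=-∞,β=+∞]: v=1
Leaves evaluated: 11 of 12.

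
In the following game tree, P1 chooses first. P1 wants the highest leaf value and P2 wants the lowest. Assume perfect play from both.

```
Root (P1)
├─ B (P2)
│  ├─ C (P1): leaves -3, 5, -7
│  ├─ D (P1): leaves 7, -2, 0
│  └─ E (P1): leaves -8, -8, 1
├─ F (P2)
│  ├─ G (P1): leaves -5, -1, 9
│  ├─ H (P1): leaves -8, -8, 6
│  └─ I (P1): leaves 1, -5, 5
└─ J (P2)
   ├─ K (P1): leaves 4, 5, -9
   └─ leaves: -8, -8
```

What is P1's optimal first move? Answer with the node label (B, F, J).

C (P1): max(-3, 5, -7) = 5
D (P1): max(7, -2, 0) = 7
E (P1): max(-8, -8, 1) = 1
B (P2): min(5, 7, 1) = 1
G (P1): max(-5, -1, 9) = 9
H (P1): max(-8, -8, 6) = 6
I (P1): max(1, -5, 5) = 5
F (P2): min(9, 6, 5) = 5
K (P1): max(4, 5, -9) = 5
J (P2): min(5, -8, -8) = -8
Root (P1): max(1, 5, -8) = 5
P1 picks the child with the highest value: F (value 5).

F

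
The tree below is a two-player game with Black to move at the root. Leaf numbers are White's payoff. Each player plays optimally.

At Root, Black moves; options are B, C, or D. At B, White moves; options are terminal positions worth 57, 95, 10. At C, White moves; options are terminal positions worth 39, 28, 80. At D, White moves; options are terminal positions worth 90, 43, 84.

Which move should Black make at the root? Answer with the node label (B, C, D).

B (White): max(57, 95, 10) = 95
C (White): max(39, 28, 80) = 80
D (White): max(90, 43, 84) = 90
Root (Black): min(95, 80, 90) = 80
Black picks the child with the lowest value: C (value 80).

C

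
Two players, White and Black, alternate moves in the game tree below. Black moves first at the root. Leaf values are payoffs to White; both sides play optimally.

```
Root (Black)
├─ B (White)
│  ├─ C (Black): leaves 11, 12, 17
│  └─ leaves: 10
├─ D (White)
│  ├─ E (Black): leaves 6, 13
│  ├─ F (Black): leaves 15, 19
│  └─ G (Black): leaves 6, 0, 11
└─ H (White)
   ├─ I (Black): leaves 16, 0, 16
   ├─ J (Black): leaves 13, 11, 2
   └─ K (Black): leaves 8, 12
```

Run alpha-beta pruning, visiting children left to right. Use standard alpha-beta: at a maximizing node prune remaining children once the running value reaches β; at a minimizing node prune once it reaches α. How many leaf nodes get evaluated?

C [α=-∞,β=+∞]: v=11
B [α=-∞,β=+∞]: v=11
E [α=-∞,β=11]: v=6
F [α=6,β=11]: v=15
D [α=-∞,β=11]: v=15 after child 2 ≥ β → β-cutoff, skip 1
I [α=-∞,β=11]: v=0
J [α=0,β=11]: v=2
K [α=2,β=11]: v=8
H [α=-∞,β=11]: v=8
Root [α=-∞,β=+∞]: v=8
Leaves evaluated: 16 of 19.

16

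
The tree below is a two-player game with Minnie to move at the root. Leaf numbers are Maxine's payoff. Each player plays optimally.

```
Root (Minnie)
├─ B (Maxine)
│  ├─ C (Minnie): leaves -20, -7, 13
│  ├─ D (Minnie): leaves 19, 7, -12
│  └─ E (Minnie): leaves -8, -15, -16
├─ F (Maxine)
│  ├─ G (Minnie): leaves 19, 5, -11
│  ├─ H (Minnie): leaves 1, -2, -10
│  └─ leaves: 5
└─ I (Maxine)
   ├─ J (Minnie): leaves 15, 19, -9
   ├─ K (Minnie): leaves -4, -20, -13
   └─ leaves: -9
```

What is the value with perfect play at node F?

5

G: min(19, 5, -11) = -11
H: min(1, -2, -10) = -10
F: max(-11, -10, 5) = 5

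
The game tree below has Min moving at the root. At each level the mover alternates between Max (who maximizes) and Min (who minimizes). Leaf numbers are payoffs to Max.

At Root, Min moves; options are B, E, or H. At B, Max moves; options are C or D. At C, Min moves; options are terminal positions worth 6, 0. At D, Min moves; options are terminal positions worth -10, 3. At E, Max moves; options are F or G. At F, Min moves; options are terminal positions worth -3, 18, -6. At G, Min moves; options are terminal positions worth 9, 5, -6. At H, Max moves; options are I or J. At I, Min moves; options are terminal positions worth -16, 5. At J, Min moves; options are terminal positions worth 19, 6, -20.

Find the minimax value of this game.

C (Min): min(6, 0) = 0
D (Min): min(-10, 3) = -10
B (Max): max(0, -10) = 0
F (Min): min(-3, 18, -6) = -6
G (Min): min(9, 5, -6) = -6
E (Max): max(-6, -6) = -6
I (Min): min(-16, 5) = -16
J (Min): min(19, 6, -20) = -20
H (Max): max(-16, -20) = -16
Root (Min): min(0, -6, -16) = -16

-16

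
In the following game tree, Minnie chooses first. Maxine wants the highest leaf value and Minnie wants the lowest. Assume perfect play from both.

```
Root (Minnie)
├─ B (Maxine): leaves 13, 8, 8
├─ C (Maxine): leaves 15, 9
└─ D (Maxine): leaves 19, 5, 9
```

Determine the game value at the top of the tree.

B (Maxine): max(13, 8, 8) = 13
C (Maxine): max(15, 9) = 15
D (Maxine): max(19, 5, 9) = 19
Root (Minnie): min(13, 15, 19) = 13

13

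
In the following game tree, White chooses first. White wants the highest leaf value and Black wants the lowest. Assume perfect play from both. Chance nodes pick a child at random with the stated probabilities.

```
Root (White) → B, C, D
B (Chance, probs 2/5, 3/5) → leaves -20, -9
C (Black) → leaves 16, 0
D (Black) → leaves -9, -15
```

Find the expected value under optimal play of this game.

0

B (Chance): 2/5·-20 + 3/5·-9 = -13.4
C (Black): min(16, 0) = 0
D (Black): min(-9, -15) = -15
Root (White): max(-13.4, 0, -15) = 0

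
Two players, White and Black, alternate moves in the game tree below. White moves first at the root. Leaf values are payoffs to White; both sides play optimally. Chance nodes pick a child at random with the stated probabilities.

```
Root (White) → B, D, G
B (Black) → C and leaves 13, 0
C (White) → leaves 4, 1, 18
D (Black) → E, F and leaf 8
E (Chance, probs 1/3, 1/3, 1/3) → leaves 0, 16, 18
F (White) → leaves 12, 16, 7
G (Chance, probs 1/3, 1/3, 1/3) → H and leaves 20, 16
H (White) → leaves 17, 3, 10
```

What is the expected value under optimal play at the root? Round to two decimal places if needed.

17.67

C (White): max(4, 1, 18) = 18
B (Black): min(18, 13, 0) = 0
E (Chance): 1/3·0 + 1/3·16 + 1/3·18 = 11.33
F (White): max(12, 16, 7) = 16
D (Black): min(11.33, 16, 8) = 8
H (White): max(17, 3, 10) = 17
G (Chance): 1/3·17 + 1/3·20 + 1/3·16 = 17.67
Root (White): max(0, 8, 17.67) = 17.67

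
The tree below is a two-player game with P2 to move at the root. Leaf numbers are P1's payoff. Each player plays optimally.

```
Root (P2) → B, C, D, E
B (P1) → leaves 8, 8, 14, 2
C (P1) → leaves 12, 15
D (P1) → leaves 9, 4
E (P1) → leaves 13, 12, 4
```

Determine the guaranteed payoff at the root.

B (P1): max(8, 8, 14, 2) = 14
C (P1): max(12, 15) = 15
D (P1): max(9, 4) = 9
E (P1): max(13, 12, 4) = 13
Root (P2): min(14, 15, 9, 13) = 9

9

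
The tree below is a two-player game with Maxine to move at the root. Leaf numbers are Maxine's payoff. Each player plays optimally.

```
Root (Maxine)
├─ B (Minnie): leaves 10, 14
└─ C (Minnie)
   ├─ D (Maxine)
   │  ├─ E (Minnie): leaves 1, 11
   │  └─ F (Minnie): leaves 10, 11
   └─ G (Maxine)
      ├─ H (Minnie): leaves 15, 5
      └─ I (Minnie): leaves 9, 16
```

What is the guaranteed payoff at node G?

9

H: min(15, 5) = 5
I: min(9, 16) = 9
G: max(5, 9) = 9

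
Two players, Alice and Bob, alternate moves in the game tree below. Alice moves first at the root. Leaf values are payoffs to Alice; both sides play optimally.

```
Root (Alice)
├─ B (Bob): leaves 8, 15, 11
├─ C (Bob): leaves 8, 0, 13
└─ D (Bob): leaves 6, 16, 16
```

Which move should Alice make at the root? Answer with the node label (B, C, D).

B

B (Bob): min(8, 15, 11) = 8
C (Bob): min(8, 0, 13) = 0
D (Bob): min(6, 16, 16) = 6
Root (Alice): max(8, 0, 6) = 8
Alice picks the child with the highest value: B (value 8).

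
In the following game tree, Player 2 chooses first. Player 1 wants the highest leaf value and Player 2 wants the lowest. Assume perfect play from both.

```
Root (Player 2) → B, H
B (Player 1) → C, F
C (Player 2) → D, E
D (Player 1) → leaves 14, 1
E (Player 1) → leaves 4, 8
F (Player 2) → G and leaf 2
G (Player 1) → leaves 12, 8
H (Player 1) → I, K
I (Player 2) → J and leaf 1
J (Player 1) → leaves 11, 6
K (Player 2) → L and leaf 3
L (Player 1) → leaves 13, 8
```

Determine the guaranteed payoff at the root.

D (Player 1): max(14, 1) = 14
E (Player 1): max(4, 8) = 8
C (Player 2): min(14, 8) = 8
G (Player 1): max(12, 8) = 12
F (Player 2): min(12, 2) = 2
B (Player 1): max(8, 2) = 8
J (Player 1): max(11, 6) = 11
I (Player 2): min(11, 1) = 1
L (Player 1): max(13, 8) = 13
K (Player 2): min(13, 3) = 3
H (Player 1): max(1, 3) = 3
Root (Player 2): min(8, 3) = 3

3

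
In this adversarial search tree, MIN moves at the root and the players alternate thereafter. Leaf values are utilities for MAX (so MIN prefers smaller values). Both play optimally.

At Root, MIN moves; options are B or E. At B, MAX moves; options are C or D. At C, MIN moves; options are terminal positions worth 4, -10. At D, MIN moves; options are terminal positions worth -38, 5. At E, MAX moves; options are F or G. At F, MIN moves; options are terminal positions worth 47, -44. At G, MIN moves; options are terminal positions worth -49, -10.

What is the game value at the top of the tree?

C (MIN): min(4, -10) = -10
D (MIN): min(-38, 5) = -38
B (MAX): max(-10, -38) = -10
F (MIN): min(47, -44) = -44
G (MIN): min(-49, -10) = -49
E (MAX): max(-44, -49) = -44
Root (MIN): min(-10, -44) = -44

-44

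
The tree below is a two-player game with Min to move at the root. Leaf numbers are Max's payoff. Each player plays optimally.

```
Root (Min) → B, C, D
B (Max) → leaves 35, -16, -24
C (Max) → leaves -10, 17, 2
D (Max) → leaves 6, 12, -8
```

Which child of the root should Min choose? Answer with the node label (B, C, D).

B (Max): max(35, -16, -24) = 35
C (Max): max(-10, 17, 2) = 17
D (Max): max(6, 12, -8) = 12
Root (Min): min(35, 17, 12) = 12
Min picks the child with the lowest value: D (value 12).

D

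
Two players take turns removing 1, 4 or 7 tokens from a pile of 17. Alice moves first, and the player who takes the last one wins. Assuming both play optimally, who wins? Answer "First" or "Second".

First

Positions where the player to move wins (W) vs loses (L):
i:   0  1  2  3  4  5  6  7  8  9 10 11 12 13 14 15 16 17
     L  W  L  W  W  L  W  W  L  W  L  W  W  L  W  W  L  W
Position 17 is W, so the first player wins.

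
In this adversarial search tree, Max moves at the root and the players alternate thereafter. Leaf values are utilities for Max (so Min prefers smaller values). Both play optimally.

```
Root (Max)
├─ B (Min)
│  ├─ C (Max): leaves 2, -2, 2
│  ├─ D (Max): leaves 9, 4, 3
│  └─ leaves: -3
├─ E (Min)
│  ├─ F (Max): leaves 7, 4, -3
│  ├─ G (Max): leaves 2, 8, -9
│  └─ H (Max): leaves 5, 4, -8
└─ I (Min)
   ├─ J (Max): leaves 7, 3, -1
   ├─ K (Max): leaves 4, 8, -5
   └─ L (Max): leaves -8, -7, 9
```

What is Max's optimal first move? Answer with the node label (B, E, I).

C (Max): max(2, -2, 2) = 2
D (Max): max(9, 4, 3) = 9
B (Min): min(2, 9, -3) = -3
F (Max): max(7, 4, -3) = 7
G (Max): max(2, 8, -9) = 8
H (Max): max(5, 4, -8) = 5
E (Min): min(7, 8, 5) = 5
J (Max): max(7, 3, -1) = 7
K (Max): max(4, 8, -5) = 8
L (Max): max(-8, -7, 9) = 9
I (Min): min(7, 8, 9) = 7
Root (Max): max(-3, 5, 7) = 7
Max picks the child with the highest value: I (value 7).

I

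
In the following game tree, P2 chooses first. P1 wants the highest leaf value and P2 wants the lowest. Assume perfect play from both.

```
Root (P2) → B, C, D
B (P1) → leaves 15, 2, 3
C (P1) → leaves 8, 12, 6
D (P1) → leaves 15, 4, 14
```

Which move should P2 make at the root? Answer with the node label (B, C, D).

B (P1): max(15, 2, 3) = 15
C (P1): max(8, 12, 6) = 12
D (P1): max(15, 4, 14) = 15
Root (P2): min(15, 12, 15) = 12
P2 picks the child with the lowest value: C (value 12).

C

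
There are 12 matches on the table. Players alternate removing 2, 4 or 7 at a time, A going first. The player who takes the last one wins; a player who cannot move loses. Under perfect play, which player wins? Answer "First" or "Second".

i:   0  1  2  3  4  5  6  7  8  9 10 11 12
     L  L  W  W  W  W  L  W  W  L  W  W  L
Position 12 is L, so the second player wins.

Second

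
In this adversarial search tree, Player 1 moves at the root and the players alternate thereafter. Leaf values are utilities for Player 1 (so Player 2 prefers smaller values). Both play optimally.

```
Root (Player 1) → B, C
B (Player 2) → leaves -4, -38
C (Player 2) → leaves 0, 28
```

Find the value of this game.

B (Player 2): min(-4, -38) = -38
C (Player 2): min(0, 28) = 0
Root (Player 1): max(-38, 0) = 0

0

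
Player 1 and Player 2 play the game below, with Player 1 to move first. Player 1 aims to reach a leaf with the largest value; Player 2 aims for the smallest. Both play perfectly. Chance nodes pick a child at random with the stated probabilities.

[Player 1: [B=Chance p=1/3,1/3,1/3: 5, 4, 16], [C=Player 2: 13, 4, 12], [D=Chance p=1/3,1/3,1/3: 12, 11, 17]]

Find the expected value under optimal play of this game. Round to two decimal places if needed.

13.33

B (Chance): 1/3·5 + 1/3·4 + 1/3·16 = 8.33
C (Player 2): min(13, 4, 12) = 4
D (Chance): 1/3·12 + 1/3·11 + 1/3·17 = 13.33
Root (Player 1): max(8.33, 4, 13.33) = 13.33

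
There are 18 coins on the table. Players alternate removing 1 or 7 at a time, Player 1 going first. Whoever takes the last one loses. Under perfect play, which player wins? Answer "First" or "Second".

Mark each pile size as W (mover wins) or L (mover loses):
i:   0  1  2  3  4  5  6  7  8  9 10 11 12 13 14 15 16 17 18
     W  L  W  L  W  L  W  L  W  L  W  L  W  L  W  L  W  L  W
Position 18 is W, so the first player wins.

First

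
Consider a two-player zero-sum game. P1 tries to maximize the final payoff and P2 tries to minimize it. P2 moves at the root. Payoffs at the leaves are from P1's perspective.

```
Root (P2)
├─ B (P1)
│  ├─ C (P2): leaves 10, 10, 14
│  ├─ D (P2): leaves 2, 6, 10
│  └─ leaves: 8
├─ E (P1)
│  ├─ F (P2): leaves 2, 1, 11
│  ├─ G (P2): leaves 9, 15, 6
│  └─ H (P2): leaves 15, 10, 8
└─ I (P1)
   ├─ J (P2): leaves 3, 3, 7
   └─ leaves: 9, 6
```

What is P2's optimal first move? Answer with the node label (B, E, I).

E

C (P2): min(10, 10, 14) = 10
D (P2): min(2, 6, 10) = 2
B (P1): max(10, 2, 8) = 10
F (P2): min(2, 1, 11) = 1
G (P2): min(9, 15, 6) = 6
H (P2): min(15, 10, 8) = 8
E (P1): max(1, 6, 8) = 8
J (P2): min(3, 3, 7) = 3
I (P1): max(3, 9, 6) = 9
Root (P2): min(10, 8, 9) = 8
P2 picks the child with the lowest value: E (value 8).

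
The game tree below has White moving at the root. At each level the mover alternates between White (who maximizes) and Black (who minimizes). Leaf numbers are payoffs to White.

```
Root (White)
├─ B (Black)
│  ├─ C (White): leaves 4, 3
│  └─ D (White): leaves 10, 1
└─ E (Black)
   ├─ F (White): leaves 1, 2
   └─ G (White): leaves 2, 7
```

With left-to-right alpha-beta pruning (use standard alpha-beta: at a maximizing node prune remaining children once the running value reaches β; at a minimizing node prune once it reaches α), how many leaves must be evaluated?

5

C [α=-∞,β=+∞]: v=4
D [α=-∞,β=4]: v=10 after child 1 ≥ β → β-cutoff, skip 1
B [α=-∞,β=+∞]: v=4
F [α=4,β=+∞]: v=2
E [α=4,β=+∞]: v=2 after child 1 ≤ α → α-cutoff, skip 1
Root [α=-∞,β=+∞]: v=4
Leaves evaluated: 5 of 8.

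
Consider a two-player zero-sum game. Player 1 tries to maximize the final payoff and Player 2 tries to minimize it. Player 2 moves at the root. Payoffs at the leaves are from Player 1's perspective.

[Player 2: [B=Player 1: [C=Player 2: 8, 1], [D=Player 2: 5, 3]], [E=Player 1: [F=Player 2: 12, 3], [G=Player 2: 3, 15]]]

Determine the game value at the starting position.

C (Player 2): min(8, 1) = 1
D (Player 2): min(5, 3) = 3
B (Player 1): max(1, 3) = 3
F (Player 2): min(12, 3) = 3
G (Player 2): min(3, 15) = 3
E (Player 1): max(3, 3) = 3
Root (Player 2): min(3, 3) = 3

3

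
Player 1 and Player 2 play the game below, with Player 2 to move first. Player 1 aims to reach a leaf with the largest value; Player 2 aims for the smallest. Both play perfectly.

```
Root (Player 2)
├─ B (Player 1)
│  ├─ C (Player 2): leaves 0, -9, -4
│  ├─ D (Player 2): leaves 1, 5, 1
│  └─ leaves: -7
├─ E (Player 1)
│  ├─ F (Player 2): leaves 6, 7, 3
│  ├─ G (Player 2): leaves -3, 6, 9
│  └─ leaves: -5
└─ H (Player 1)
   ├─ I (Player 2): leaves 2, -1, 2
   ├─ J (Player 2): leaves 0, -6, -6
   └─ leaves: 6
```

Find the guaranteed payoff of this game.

1

C (Player 2): min(0, -9, -4) = -9
D (Player 2): min(1, 5, 1) = 1
B (Player 1): max(-9, 1, -7) = 1
F (Player 2): min(6, 7, 3) = 3
G (Player 2): min(-3, 6, 9) = -3
E (Player 1): max(3, -3, -5) = 3
I (Player 2): min(2, -1, 2) = -1
J (Player 2): min(0, -6, -6) = -6
H (Player 1): max(-1, -6, 6) = 6
Root (Player 2): min(1, 3, 6) = 1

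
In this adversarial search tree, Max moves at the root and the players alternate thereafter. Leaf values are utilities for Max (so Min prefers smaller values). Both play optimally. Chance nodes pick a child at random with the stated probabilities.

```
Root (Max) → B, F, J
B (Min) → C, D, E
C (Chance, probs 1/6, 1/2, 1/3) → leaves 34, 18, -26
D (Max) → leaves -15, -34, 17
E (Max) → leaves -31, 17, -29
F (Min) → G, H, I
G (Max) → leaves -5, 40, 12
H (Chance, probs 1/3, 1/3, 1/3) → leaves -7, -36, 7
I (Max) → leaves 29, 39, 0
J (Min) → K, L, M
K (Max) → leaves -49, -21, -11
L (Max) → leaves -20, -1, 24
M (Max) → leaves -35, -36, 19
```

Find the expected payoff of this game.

C (Chance): 1/6·34 + 1/2·18 + 1/3·-26 = 6
D (Max): max(-15, -34, 17) = 17
E (Max): max(-31, 17, -29) = 17
B (Min): min(6, 17, 17) = 6
G (Max): max(-5, 40, 12) = 40
H (Chance): 1/3·-7 + 1/3·-36 + 1/3·7 = -12
I (Max): max(29, 39, 0) = 39
F (Min): min(40, -12, 39) = -12
K (Max): max(-49, -21, -11) = -11
L (Max): max(-20, -1, 24) = 24
M (Max): max(-35, -36, 19) = 19
J (Min): min(-11, 24, 19) = -11
Root (Max): max(6, -12, -11) = 6

6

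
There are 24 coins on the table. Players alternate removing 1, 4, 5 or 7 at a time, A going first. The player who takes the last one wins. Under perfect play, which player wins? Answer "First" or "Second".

Mark each pile size as W (mover wins) or L (mover loses):
i:   0  1  2  3  4  5  6  7  8  9 10 11 12 13 14 15 16 17 18 19 20 21 22 23 24
     L  W  L  W  W  W  W  W  L  W  L  W  W  W  W  W  L  W  L  W  W  W  W  W  L
Position 24 is L, so the second player wins.

Second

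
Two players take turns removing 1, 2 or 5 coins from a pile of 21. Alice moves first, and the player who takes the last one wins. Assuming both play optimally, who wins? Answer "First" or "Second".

Mark each pile size as W (mover wins) or L (mover loses):
i:   0  1  2  3  4  5  6  7  8  9 10 11 12 13 14 15 16 17 18 19 20 21
     L  W  W  L  W  W  L  W  W  L  W  W  L  W  W  L  W  W  L  W  W  L
Position 21 is L, so the second player wins.

Second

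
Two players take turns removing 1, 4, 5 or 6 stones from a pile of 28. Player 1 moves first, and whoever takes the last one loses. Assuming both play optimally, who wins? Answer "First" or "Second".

Second

i:   0  1  2  3  4  5  6  7  8  9 10 11 12 13 14 15 16 17 18 19 20 21 22 23 24 25 26 27 28
     W  L  W  L  W  W  W  W  W  W  L  W  L  W  W  W  W  W  W  L  W  L  W  W  W  W  W  W  L
Position 28 is L, so the second player wins.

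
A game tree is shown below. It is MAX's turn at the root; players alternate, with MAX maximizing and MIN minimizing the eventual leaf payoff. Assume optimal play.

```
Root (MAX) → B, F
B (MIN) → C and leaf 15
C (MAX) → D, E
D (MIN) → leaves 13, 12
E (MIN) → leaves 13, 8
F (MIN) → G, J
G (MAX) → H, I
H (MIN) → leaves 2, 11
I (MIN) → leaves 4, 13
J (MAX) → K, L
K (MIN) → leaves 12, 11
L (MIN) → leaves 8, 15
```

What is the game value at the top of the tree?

D (MIN): min(13, 12) = 12
E (MIN): min(13, 8) = 8
C (MAX): max(12, 8) = 12
B (MIN): min(12, 15) = 12
H (MIN): min(2, 11) = 2
I (MIN): min(4, 13) = 4
G (MAX): max(2, 4) = 4
K (MIN): min(12, 11) = 11
L (MIN): min(8, 15) = 8
J (MAX): max(11, 8) = 11
F (MIN): min(4, 11) = 4
Root (MAX): max(12, 4) = 12

12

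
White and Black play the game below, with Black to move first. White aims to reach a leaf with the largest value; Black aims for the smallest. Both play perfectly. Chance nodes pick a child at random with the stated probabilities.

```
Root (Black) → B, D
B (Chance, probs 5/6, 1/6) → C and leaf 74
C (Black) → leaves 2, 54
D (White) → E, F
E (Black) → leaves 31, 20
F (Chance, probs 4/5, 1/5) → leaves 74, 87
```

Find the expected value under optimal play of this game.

14

C (Black): min(2, 54) = 2
B (Chance): 5/6·2 + 1/6·74 = 14
E (Black): min(31, 20) = 20
F (Chance): 4/5·74 + 1/5·87 = 76.6
D (White): max(20, 76.6) = 76.6
Root (Black): min(14, 76.6) = 14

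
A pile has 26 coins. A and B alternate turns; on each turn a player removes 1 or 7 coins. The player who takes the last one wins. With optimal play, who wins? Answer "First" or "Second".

Second

W/L table (W = player to move can force a win):
i:   0  1  2  3  4  5  6  7  8  9 10 11 12 13 14 15 16 17 18 19 20 21 22 23 24 25 26
     L  W  L  W  L  W  L  W  L  W  L  W  L  W  L  W  L  W  L  W  L  W  L  W  L  W  L
Position 26 is L, so the second player wins.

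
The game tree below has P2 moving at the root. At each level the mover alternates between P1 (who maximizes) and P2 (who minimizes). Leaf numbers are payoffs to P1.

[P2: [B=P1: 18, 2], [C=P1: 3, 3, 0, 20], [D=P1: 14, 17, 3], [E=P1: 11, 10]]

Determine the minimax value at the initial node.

B (P1): max(18, 2) = 18
C (P1): max(3, 3, 0, 20) = 20
D (P1): max(14, 17, 3) = 17
E (P1): max(11, 10) = 11
Root (P2): min(18, 20, 17, 11) = 11

11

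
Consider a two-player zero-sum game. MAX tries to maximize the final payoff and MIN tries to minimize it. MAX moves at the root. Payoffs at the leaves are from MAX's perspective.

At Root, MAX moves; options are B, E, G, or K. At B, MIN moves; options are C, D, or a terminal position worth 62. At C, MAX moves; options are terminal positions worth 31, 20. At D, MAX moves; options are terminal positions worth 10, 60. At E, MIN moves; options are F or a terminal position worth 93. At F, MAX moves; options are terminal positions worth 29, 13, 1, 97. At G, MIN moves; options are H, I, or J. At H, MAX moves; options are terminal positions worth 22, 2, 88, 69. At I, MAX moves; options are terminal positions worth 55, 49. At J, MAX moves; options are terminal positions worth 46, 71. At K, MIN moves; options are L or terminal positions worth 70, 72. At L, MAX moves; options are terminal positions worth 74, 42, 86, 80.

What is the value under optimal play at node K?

70

L: max(74, 42, 86, 80) = 86
K: min(86, 70, 72) = 70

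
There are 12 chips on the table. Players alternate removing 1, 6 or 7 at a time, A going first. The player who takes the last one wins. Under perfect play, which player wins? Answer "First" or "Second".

Second

W/L table (W = player to move can force a win):
i:   0  1  2  3  4  5  6  7  8  9 10 11 12
     L  W  L  W  L  W  W  W  W  W  W  W  L
Position 12 is L, so the second player wins.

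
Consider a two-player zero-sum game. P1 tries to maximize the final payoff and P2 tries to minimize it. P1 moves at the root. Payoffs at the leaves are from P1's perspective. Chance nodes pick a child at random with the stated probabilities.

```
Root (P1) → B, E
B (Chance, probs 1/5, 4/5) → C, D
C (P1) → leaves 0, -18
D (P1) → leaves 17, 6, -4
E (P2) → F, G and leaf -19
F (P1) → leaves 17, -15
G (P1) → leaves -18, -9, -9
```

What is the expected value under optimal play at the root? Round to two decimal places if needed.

13.6

C (P1): max(0, -18) = 0
D (P1): max(17, 6, -4) = 17
B (Chance): 1/5·0 + 4/5·17 = 13.6
F (P1): max(17, -15) = 17
G (P1): max(-18, -9, -9) = -9
E (P2): min(17, -9, -19) = -19
Root (P1): max(13.6, -19) = 13.6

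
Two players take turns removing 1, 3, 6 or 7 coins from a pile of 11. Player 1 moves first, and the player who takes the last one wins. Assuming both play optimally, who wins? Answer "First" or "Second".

First

i:   0  1  2  3  4  5  6  7  8  9 10 11
     L  W  L  W  L  W  W  W  W  W  W  W
Position 11 is W, so the first player wins.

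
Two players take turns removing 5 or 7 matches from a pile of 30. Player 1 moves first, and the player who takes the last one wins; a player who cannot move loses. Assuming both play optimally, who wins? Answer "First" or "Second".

First

Mark each pile size as W (mover wins) or L (mover loses):
i:   0  1  2  3  4  5  6  7  8  9 10 11 12 13 14 15 16 17 18 19 20 21 22 23 24 25 26 27 28 29 30
     L  L  L  L  L  W  W  W  W  W  W  W  L  L  L  L  L  W  W  W  W  W  W  W  L  L  L  L  L  W  W
Position 30 is W, so the first player wins.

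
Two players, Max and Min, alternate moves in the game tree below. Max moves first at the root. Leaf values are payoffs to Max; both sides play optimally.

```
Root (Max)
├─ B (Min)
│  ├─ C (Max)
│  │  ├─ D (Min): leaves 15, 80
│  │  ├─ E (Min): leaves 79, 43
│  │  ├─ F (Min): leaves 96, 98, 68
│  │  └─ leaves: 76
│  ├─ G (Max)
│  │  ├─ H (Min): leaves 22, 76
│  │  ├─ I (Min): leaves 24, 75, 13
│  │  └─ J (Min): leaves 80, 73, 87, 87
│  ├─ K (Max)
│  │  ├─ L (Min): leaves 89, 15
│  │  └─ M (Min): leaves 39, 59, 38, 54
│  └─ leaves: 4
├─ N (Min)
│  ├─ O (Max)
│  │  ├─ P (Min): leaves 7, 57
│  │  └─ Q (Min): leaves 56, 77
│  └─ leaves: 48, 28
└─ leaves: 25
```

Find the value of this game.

28

D (Min): min(15, 80) = 15
E (Min): min(79, 43) = 43
F (Min): min(96, 98, 68) = 68
C (Max): max(15, 43, 68, 76) = 76
H (Min): min(22, 76) = 22
I (Min): min(24, 75, 13) = 13
J (Min): min(80, 73, 87, 87) = 73
G (Max): max(22, 13, 73) = 73
L (Min): min(89, 15) = 15
M (Min): min(39, 59, 38, 54) = 38
K (Max): max(15, 38) = 38
B (Min): min(76, 73, 38, 4) = 4
P (Min): min(7, 57) = 7
Q (Min): min(56, 77) = 56
O (Max): max(7, 56) = 56
N (Min): min(56, 48, 28) = 28
Root (Max): max(4, 28, 25) = 28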